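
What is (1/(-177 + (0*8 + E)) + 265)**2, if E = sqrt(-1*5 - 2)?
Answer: (24859120*sqrt(7) + 2199493641*I)/(2*(177*sqrt(7) + 15661*I)) ≈ 70222.0 - 0.044748*I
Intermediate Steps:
E = I*sqrt(7) (E = sqrt(-5 - 2) = sqrt(-7) = I*sqrt(7) ≈ 2.6458*I)
(1/(-177 + (0*8 + E)) + 265)**2 = (1/(-177 + (0*8 + I*sqrt(7))) + 265)**2 = (1/(-177 + (0 + I*sqrt(7))) + 265)**2 = (1/(-177 + I*sqrt(7)) + 265)**2 = (265 + 1/(-177 + I*sqrt(7)))**2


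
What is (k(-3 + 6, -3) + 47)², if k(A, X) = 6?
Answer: 2809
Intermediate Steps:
(k(-3 + 6, -3) + 47)² = (6 + 47)² = 53² = 2809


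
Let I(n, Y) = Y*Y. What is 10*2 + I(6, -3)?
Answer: 29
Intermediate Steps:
I(n, Y) = Y²
10*2 + I(6, -3) = 10*2 + (-3)² = 20 + 9 = 29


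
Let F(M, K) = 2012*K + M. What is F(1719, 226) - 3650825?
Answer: -3194394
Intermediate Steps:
F(M, K) = M + 2012*K
F(1719, 226) - 3650825 = (1719 + 2012*226) - 3650825 = (1719 + 454712) - 3650825 = 456431 - 3650825 = -3194394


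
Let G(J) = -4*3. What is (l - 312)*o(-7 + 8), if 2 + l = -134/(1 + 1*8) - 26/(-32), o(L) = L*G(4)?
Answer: 47243/12 ≈ 3936.9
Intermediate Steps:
G(J) = -12
o(L) = -12*L (o(L) = L*(-12) = -12*L)
l = -2315/144 (l = -2 + (-134/(1 + 1*8) - 26/(-32)) = -2 + (-134/(1 + 8) - 26*(-1/32)) = -2 + (-134/9 + 13/16) = -2 - 2027/144 = -2315/144 ≈ -16.076)
(l - 312)*o(-7 + 8) = (-2315/144 - 312)*(-12*(-7 + 8)) = -(-47243)/12 = -47243/144*(-12) = 47243/12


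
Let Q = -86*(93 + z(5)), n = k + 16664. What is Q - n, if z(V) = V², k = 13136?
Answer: -39948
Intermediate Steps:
n = 29800 (n = 13136 + 16664 = 29800)
Q = -10148 (Q = -86*(93 + 5²) = -86*(93 + 25) = -86*118 = -10148)
Q - n = -10148 - 1*29800 = -10148 - 29800 = -39948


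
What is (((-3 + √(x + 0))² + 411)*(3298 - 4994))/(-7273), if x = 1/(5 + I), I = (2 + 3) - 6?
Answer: 707656/7273 ≈ 97.299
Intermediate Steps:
I = -1 (I = 5 - 6 = -1)
x = ¼ (x = 1/(5 - 1) = 1/4 = ¼ ≈ 0.25000)
(((-3 + √(x + 0))² + 411)*(3298 - 4994))/(-7273) = (((-3 + √(¼ + 0))² + 411)*(3298 - 4994))/(-7273) = (((-3 + √(¼))² + 411)*(-1696))*(-1/7273) = (((-3 + ½)² + 411)*(-1696))*(-1/7273) = (((-5/2)² + 411)*(-1696))*(-1/7273) = ((25/4 + 411)*(-1696))*(-1/7273) = ((1669/4)*(-1696))*(-1/7273) = -707656*(-1/7273) = 707656/7273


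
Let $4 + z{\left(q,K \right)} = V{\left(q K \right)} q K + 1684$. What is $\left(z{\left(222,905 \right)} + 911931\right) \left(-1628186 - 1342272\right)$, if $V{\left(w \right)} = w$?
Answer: $-119904740391373638$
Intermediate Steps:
$z{\left(q,K \right)} = 1680 + K^{2} q^{2}$ ($z{\left(q,K \right)} = -4 + \left(q K q K + 1684\right) = -4 + \left(K q q K + 1684\right) = -4 + \left(K q^{2} K + 1684\right) = -4 + \left(K^{2} q^{2} + 1684\right) = -4 + \left(1684 + K^{2} q^{2}\right) = 1680 + K^{2} q^{2}$)
$\left(z{\left(222,905 \right)} + 911931\right) \left(-1628186 - 1342272\right) = \left(\left(1680 + 905^{2} \cdot 222^{2}\right) + 911931\right) \left(-1628186 - 1342272\right) = \left(\left(1680 + 819025 \cdot 49284\right) + 911931\right) \left(-2970458\right) = \left(\left(1680 + 40364828100\right) + 911931\right) \left(-2970458\right) = \left(40364829780 + 911931\right) \left(-2970458\right) = 40365741711 \left(-2970458\right) = -119904740391373638$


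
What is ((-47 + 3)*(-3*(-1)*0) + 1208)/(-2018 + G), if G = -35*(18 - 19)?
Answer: -1208/1983 ≈ -0.60918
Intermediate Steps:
G = 35 (G = -35*(-1) = -1*(-35) = 35)
((-47 + 3)*(-3*(-1)*0) + 1208)/(-2018 + G) = ((-47 + 3)*(-3*(-1)*0) + 1208)/(-2018 + 35) = (-132*0 + 1208)/(-1983) = (-44*0 + 1208)*(-1/1983) = (0 + 1208)*(-1/1983) = 1208*(-1/1983) = -1208/1983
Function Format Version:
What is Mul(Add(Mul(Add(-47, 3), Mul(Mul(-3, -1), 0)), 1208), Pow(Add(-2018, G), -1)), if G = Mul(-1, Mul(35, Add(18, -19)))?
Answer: Rational(-1208, 1983) ≈ -0.60918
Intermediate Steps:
G = 35 (G = Mul(-1, Mul(35, -1)) = Mul(-1, -35) = 35)
Mul(Add(Mul(Add(-47, 3), Mul(Mul(-3, -1), 0)), 1208), Pow(Add(-2018, G), -1)) = Mul(Add(Mul(Add(-47, 3), Mul(Mul(-3, -1), 0)), 1208), Pow(Add(-2018, 35), -1)) = Mul(Add(Mul(-44, Mul(3, 0)), 1208), Pow(-1983, -1)) = Mul(Add(Mul(-44, 0), 1208), Rational(-1, 1983)) = Mul(Add(0, 1208), Rational(-1, 1983)) = Mul(1208, Rational(-1, 1983)) = Rational(-1208, 1983)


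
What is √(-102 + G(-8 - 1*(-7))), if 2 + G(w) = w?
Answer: I*√105 ≈ 10.247*I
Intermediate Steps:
G(w) = -2 + w
√(-102 + G(-8 - 1*(-7))) = √(-102 + (-2 + (-8 - 1*(-7)))) = √(-102 + (-2 + (-8 + 7))) = √(-102 + (-2 - 1)) = √(-102 - 3) = √(-105) = I*√105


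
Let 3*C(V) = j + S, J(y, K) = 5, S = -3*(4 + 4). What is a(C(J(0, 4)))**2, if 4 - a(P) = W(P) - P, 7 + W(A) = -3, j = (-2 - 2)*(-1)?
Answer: 484/9 ≈ 53.778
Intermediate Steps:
j = 4 (j = -4*(-1) = 4)
S = -24 (S = -3*8 = -24)
W(A) = -10 (W(A) = -7 - 3 = -10)
C(V) = -20/3 (C(V) = (4 - 24)/3 = (1/3)*(-20) = -20/3)
a(P) = 14 + P (a(P) = 4 - (-10 - P) = 4 + (10 + P) = 14 + P)
a(C(J(0, 4)))**2 = (14 - 20/3)**2 = (22/3)**2 = 484/9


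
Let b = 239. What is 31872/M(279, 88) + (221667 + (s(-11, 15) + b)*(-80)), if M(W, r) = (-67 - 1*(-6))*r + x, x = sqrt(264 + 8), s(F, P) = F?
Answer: 366350552313/1800947 - 7968*sqrt(17)/1800947 ≈ 2.0342e+5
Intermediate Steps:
x = 4*sqrt(17) (x = sqrt(272) = 4*sqrt(17) ≈ 16.492)
M(W, r) = -61*r + 4*sqrt(17) (M(W, r) = (-67 - 1*(-6))*r + 4*sqrt(17) = (-67 + 6)*r + 4*sqrt(17) = -61*r + 4*sqrt(17))
31872/M(279, 88) + (221667 + (s(-11, 15) + b)*(-80)) = 31872/(-61*88 + 4*sqrt(17)) + (221667 + (-11 + 239)*(-80)) = 31872/(-5368 + 4*sqrt(17)) + (221667 + 228*(-80)) = 31872/(-5368 + 4*sqrt(17)) + (221667 - 18240) = 31872/(-5368 + 4*sqrt(17)) + 203427 = 203427 + 31872/(-5368 + 4*sqrt(17))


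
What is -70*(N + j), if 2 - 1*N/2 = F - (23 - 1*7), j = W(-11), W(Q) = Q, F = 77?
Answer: 9030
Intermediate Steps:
j = -11
N = -118 (N = 4 - 2*(77 - (23 - 1*7)) = 4 - 2*(77 - (23 - 7)) = 4 - 2*(77 - 1*16) = 4 - 2*(77 - 16) = 4 - 2*61 = 4 - 122 = -118)
-70*(N + j) = -70*(-118 - 11) = -70*(-129) = 9030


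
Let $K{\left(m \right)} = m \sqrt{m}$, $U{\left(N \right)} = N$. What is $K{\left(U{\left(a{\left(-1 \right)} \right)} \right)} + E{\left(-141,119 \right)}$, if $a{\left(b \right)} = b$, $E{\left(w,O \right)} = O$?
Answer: $119 - i \approx 119.0 - 1.0 i$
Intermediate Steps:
$K{\left(m \right)} = m^{\frac{3}{2}}$
$K{\left(U{\left(a{\left(-1 \right)} \right)} \right)} + E{\left(-141,119 \right)} = \left(-1\right)^{\frac{3}{2}} + 119 = - i + 119 = 119 - i$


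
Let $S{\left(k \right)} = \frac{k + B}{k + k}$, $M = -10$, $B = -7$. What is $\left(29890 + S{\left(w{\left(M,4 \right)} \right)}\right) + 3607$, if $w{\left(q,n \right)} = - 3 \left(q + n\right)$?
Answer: $\frac{1205903}{36} \approx 33497.0$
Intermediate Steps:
$w{\left(q,n \right)} = - 3 n - 3 q$ ($w{\left(q,n \right)} = - 3 \left(n + q\right) = - 3 n - 3 q$)
$S{\left(k \right)} = \frac{-7 + k}{2 k}$ ($S{\left(k \right)} = \frac{k - 7}{k + k} = \frac{-7 + k}{2 k}$)
$\left(29890 + S{\left(w{\left(M,4 \right)} \right)}\right) + 3607 = \left(29890 + \frac{-7 - -18}{2 \left(\left(-3\right) 4 - -30\right)}\right) + 3607 = \left(29890 + \frac{-7 + \left(-12 + 30\right)}{2 \left(-12 + 30\right)}\right) + 3607 = \left(29890 + \frac{-7 + 18}{2 \cdot 18}\right) + 3607 = \left(29890 + \frac{1}{2} \cdot \frac{1}{18} \cdot 11\right) + 3607 = \left(29890 + \frac{11}{36}\right) + 3607 = \frac{1076051}{36} + 3607 = \frac{1205903}{36}$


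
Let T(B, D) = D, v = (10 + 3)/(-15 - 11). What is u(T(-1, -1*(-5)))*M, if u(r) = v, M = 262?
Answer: -131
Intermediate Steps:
v = -½ (v = 13/(-26) = 13*(-1/26) = -½ ≈ -0.50000)
u(r) = -½
u(T(-1, -1*(-5)))*M = -½*262 = -131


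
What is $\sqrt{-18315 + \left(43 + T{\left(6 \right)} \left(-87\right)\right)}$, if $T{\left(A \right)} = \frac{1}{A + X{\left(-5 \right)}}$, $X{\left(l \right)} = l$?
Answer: $i \sqrt{18359} \approx 135.5 i$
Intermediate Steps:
$T{\left(A \right)} = \frac{1}{-5 + A}$ ($T{\left(A \right)} = \frac{1}{A - 5} = \frac{1}{-5 + A}$)
$\sqrt{-18315 + \left(43 + T{\left(6 \right)} \left(-87\right)\right)} = \sqrt{-18315 + \left(43 + \frac{1}{-5 + 6} \left(-87\right)\right)} = \sqrt{-18315 + \left(43 + 1^{-1} \left(-87\right)\right)} = \sqrt{-18315 + \left(43 + 1 \left(-87\right)\right)} = \sqrt{-18315 + \left(43 - 87\right)} = \sqrt{-18315 - 44} = \sqrt{-18359} = i \sqrt{18359}$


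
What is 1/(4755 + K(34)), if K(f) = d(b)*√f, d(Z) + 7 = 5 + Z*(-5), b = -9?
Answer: 4755/22547159 - 43*√34/22547159 ≈ 0.00019977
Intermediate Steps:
d(Z) = -2 - 5*Z (d(Z) = -7 + (5 + Z*(-5)) = -7 + (5 - 5*Z) = -2 - 5*Z)
K(f) = 43*√f (K(f) = (-2 - 5*(-9))*√f = (-2 + 45)*√f = 43*√f)
1/(4755 + K(34)) = 1/(4755 + 43*√34)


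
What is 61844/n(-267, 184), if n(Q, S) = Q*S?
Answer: -15461/12282 ≈ -1.2588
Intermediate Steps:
61844/n(-267, 184) = 61844/((-267*184)) = 61844/(-49128) = 61844*(-1/49128) = -15461/12282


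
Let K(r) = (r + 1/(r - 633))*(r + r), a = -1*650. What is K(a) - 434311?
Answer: 526915287/1283 ≈ 4.1069e+5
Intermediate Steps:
a = -650
K(r) = 2*r*(r + 1/(-633 + r)) (K(r) = (r + 1/(-633 + r))*(2*r) = 2*r*(r + 1/(-633 + r)))
K(a) - 434311 = 2*(-650)*(1 + (-650)**2 - 633*(-650))/(-633 - 650) - 434311 = 2*(-650)*(1 + 422500 + 411450)/(-1283) - 434311 = 2*(-650)*(-1/1283)*833951 - 434311 = 1084136300/1283 - 434311 = 526915287/1283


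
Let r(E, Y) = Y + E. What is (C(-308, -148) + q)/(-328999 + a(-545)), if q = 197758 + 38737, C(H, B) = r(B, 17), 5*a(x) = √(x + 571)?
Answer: -1944087990900/2706008549999 - 1181820*√26/2706008549999 ≈ -0.71844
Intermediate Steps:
a(x) = √(571 + x)/5 (a(x) = √(x + 571)/5 = √(571 + x)/5)
r(E, Y) = E + Y
C(H, B) = 17 + B (C(H, B) = B + 17 = 17 + B)
q = 236495
(C(-308, -148) + q)/(-328999 + a(-545)) = ((17 - 148) + 236495)/(-328999 + √(571 - 545)/5) = (-131 + 236495)/(-328999 + √26/5) = 236364/(-328999 + √26/5)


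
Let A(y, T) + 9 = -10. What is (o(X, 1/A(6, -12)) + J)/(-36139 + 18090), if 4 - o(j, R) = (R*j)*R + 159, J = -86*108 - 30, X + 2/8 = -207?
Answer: 13678183/26062756 ≈ 0.52482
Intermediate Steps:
X = -829/4 (X = -¼ - 207 = -829/4 ≈ -207.25)
A(y, T) = -19 (A(y, T) = -9 - 10 = -19)
J = -9318 (J = -9288 - 30 = -9318)
o(j, R) = -155 - j*R² (o(j, R) = 4 - ((R*j)*R + 159) = 4 - (j*R² + 159) = 4 - (159 + j*R²) = 4 + (-159 - j*R²) = -155 - j*R²)
(o(X, 1/A(6, -12)) + J)/(-36139 + 18090) = ((-155 - 1*(-829/4)*(1/(-19))²) - 9318)/(-36139 + 18090) = ((-155 - 1*(-829/4)*(-1/19)²) - 9318)/(-18049) = ((-155 - 1*(-829/4)*1/361) - 9318)*(-1/18049) = ((-155 + 829/1444) - 9318)*(-1/18049) = (-222991/1444 - 9318)*(-1/18049) = -13678183/1444*(-1/18049) = 13678183/26062756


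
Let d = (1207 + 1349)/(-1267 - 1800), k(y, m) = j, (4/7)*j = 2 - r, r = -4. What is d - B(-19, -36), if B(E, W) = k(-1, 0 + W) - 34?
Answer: 139037/6134 ≈ 22.667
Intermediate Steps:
j = 21/2 (j = 7*(2 - 1*(-4))/4 = 7*(2 + 4)/4 = (7/4)*6 = 21/2 ≈ 10.500)
k(y, m) = 21/2
d = -2556/3067 (d = 2556/(-3067) = 2556*(-1/3067) = -2556/3067 ≈ -0.83339)
B(E, W) = -47/2 (B(E, W) = 21/2 - 34 = -47/2)
d - B(-19, -36) = -2556/3067 - 1*(-47/2) = -2556/3067 + 47/2 = 139037/6134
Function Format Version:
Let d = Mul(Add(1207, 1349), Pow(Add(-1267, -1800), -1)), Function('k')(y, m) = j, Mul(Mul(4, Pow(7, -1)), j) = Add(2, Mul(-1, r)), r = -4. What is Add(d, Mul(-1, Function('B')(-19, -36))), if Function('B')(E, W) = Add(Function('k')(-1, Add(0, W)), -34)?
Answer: Rational(139037, 6134) ≈ 22.667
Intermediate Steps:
j = Rational(21, 2) (j = Mul(Rational(7, 4), Add(2, Mul(-1, -4))) = Mul(Rational(7, 4), Add(2, 4)) = Mul(Rational(7, 4), 6) = Rational(21, 2) ≈ 10.500)
Function('k')(y, m) = Rational(21, 2)
d = Rational(-2556, 3067) (d = Mul(2556, Pow(-3067, -1)) = Mul(2556, Rational(-1, 3067)) = Rational(-2556, 3067) ≈ -0.83339)
Function('B')(E, W) = Rational(-47, 2) (Function('B')(E, W) = Add(Rational(21, 2), -34) = Rational(-47, 2))
Add(d, Mul(-1, Function('B')(-19, -36))) = Add(Rational(-2556, 3067), Mul(-1, Rational(-47, 2))) = Add(Rational(-2556, 3067), Rational(47, 2)) = Rational(139037, 6134)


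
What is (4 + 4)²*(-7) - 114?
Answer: -562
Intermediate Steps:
(4 + 4)²*(-7) - 114 = 8²*(-7) - 114 = 64*(-7) - 114 = -448 - 114 = -562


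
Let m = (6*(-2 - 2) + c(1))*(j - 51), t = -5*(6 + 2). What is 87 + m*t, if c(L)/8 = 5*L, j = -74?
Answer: 80087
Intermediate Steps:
c(L) = 40*L (c(L) = 8*(5*L) = 40*L)
t = -40 (t = -5*8 = -40)
m = -2000 (m = (6*(-2 - 2) + 40*1)*(-74 - 51) = (6*(-4) + 40)*(-125) = (-24 + 40)*(-125) = 16*(-125) = -2000)
87 + m*t = 87 - 2000*(-40) = 87 + 80000 = 80087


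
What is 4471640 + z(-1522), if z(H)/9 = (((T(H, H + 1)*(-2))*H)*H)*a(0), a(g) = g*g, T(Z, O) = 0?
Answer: 4471640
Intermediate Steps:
a(g) = g²
z(H) = 0 (z(H) = 9*((((0*(-2))*H)*H)*0²) = 9*(((0*H)*H)*0) = 9*((0*H)*0) = 9*(0*0) = 9*0 = 0)
4471640 + z(-1522) = 4471640 + 0 = 4471640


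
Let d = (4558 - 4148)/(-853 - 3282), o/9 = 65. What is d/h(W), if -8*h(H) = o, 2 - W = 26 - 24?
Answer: 656/483795 ≈ 0.0013559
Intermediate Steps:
W = 0 (W = 2 - (26 - 24) = 2 - 1*2 = 2 - 2 = 0)
o = 585 (o = 9*65 = 585)
h(H) = -585/8 (h(H) = -⅛*585 = -585/8)
d = -82/827 (d = 410/(-4135) = 410*(-1/4135) = -82/827 ≈ -0.099154)
d/h(W) = -82/(827*(-585/8)) = -82/827*(-8/585) = 656/483795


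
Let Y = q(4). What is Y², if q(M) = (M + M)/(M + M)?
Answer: 1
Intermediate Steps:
q(M) = 1 (q(M) = (2*M)/((2*M)) = (2*M)*(1/(2*M)) = 1)
Y = 1
Y² = 1² = 1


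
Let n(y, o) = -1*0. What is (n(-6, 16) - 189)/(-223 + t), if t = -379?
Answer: 27/86 ≈ 0.31395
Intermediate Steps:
n(y, o) = 0
(n(-6, 16) - 189)/(-223 + t) = (0 - 189)/(-223 - 379) = -189/(-602) = -189*(-1/602) = 27/86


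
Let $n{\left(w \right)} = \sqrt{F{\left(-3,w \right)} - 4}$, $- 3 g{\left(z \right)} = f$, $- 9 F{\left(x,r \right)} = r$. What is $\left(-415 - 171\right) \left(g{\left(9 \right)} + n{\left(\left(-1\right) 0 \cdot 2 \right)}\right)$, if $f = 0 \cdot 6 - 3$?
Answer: $-586 - 1172 i \approx -586.0 - 1172.0 i$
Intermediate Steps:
$F{\left(x,r \right)} = - \frac{r}{9}$
$f = -3$ ($f = 0 - 3 = -3$)
$g{\left(z \right)} = 1$ ($g{\left(z \right)} = \left(- \frac{1}{3}\right) \left(-3\right) = 1$)
$n{\left(w \right)} = \sqrt{-4 - \frac{w}{9}}$ ($n{\left(w \right)} = \sqrt{- \frac{w}{9} - 4} = \sqrt{-4 - \frac{w}{9}}$)
$\left(-415 - 171\right) \left(g{\left(9 \right)} + n{\left(\left(-1\right) 0 \cdot 2 \right)}\right) = \left(-415 - 171\right) \left(1 + \frac{\sqrt{-36 - \left(-1\right) 0 \cdot 2}}{3}\right) = - 586 \left(1 + \frac{\sqrt{-36 - 0 \cdot 2}}{3}\right) = - 586 \left(1 + \frac{\sqrt{-36 - 0}}{3}\right) = - 586 \left(1 + \frac{\sqrt{-36 + 0}}{3}\right) = - 586 \left(1 + \frac{\sqrt{-36}}{3}\right) = - 586 \left(1 + \frac{6 i}{3}\right) = - 586 \left(1 + 2 i\right) = -586 - 1172 i$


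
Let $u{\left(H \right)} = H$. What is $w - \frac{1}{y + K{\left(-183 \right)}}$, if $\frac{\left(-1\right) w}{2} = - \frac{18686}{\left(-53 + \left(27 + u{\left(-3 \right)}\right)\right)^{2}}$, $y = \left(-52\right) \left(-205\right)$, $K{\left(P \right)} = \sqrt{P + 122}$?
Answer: $\frac{4246782957832}{95567590901} + \frac{i \sqrt{61}}{113635661} \approx 44.438 + 6.8731 \cdot 10^{-8} i$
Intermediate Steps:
$K{\left(P \right)} = \sqrt{122 + P}$
$y = 10660$
$w = \frac{37372}{841}$ ($w = - 2 \left(- \frac{18686}{\left(-53 + \left(27 - 3\right)\right)^{2}}\right) = - 2 \left(- \frac{18686}{\left(-53 + 24\right)^{2}}\right) = - 2 \left(- \frac{18686}{\left(-29\right)^{2}}\right) = - 2 \left(- \frac{18686}{841}\right) = - 2 \left(\left(-18686\right) \frac{1}{841}\right) = \left(-2\right) \left(- \frac{18686}{841}\right) = \frac{37372}{841} \approx 44.438$)
$w - \frac{1}{y + K{\left(-183 \right)}} = \frac{37372}{841} - \frac{1}{10660 + \sqrt{122 - 183}} = \frac{37372}{841} - \frac{1}{10660 + \sqrt{-61}} = \frac{37372}{841} - \frac{1}{10660 + i \sqrt{61}}$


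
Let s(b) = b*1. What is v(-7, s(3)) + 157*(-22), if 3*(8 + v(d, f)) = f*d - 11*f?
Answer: -3480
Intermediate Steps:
s(b) = b
v(d, f) = -8 - 11*f/3 + d*f/3 (v(d, f) = -8 + (f*d - 11*f)/3 = -8 + (d*f - 11*f)/3 = -8 + (-11*f + d*f)/3 = -8 + (-11*f/3 + d*f/3) = -8 - 11*f/3 + d*f/3)
v(-7, s(3)) + 157*(-22) = (-8 - 11/3*3 + (1/3)*(-7)*3) + 157*(-22) = (-8 - 11 - 7) - 3454 = -26 - 3454 = -3480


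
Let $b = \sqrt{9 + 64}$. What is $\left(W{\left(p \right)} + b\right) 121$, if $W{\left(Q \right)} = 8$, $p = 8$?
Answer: $968 + 121 \sqrt{73} \approx 2001.8$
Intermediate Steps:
$b = \sqrt{73} \approx 8.544$
$\left(W{\left(p \right)} + b\right) 121 = \left(8 + \sqrt{73}\right) 121 = 968 + 121 \sqrt{73}$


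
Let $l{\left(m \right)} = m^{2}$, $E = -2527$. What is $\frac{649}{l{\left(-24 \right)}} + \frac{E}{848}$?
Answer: $- \frac{56575}{30528} \approx -1.8532$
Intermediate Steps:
$\frac{649}{l{\left(-24 \right)}} + \frac{E}{848} = \frac{649}{\left(-24\right)^{2}} - \frac{2527}{848} = \frac{649}{576} - \frac{2527}{848} = - \frac{56575}{30528}$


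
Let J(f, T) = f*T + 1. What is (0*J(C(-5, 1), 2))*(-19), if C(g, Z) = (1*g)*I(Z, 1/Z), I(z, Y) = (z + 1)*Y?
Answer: 0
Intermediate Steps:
I(z, Y) = Y*(1 + z) (I(z, Y) = (1 + z)*Y = Y*(1 + z))
C(g, Z) = g*(1 + Z)/Z (C(g, Z) = (1*g)*((1 + Z)/Z) = g*((1 + Z)/Z) = g*(1 + Z)/Z)
J(f, T) = 1 + T*f (J(f, T) = T*f + 1 = 1 + T*f)
(0*J(C(-5, 1), 2))*(-19) = (0*(1 + 2*(-5 - 5/1)))*(-19) = (0*(1 + 2*(-5 - 5*1)))*(-19) = (0*(1 + 2*(-5 - 5)))*(-19) = (0*(1 + 2*(-10)))*(-19) = (0*(1 - 20))*(-19) = (0*(-19))*(-19) = 0*(-19) = 0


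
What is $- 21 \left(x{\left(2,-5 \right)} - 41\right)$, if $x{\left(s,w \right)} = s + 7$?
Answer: $672$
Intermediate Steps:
$x{\left(s,w \right)} = 7 + s$
$- 21 \left(x{\left(2,-5 \right)} - 41\right) = - 21 \left(\left(7 + 2\right) - 41\right) = - 21 \left(9 - 41\right) = \left(-21\right) \left(-32\right) = 672$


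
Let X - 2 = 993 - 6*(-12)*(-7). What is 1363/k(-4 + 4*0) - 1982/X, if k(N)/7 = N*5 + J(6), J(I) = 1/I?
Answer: -5666404/409003 ≈ -13.854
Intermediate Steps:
k(N) = 7/6 + 35*N (k(N) = 7*(N*5 + 1/6) = 7*(5*N + ⅙) = 7*(⅙ + 5*N) = 7/6 + 35*N)
X = 491 (X = 2 + (993 - 6*(-12)*(-7)) = 2 + (993 - (-72)*(-7)) = 2 + (993 - 1*504) = 2 + (993 - 504) = 2 + 489 = 491)
1363/k(-4 + 4*0) - 1982/X = 1363/(7/6 + 35*(-4 + 4*0)) - 1982/491 = 1363/(7/6 + 35*(-4 + 0)) - 1982*1/491 = 1363/(7/6 + 35*(-4)) - 1982/491 = 1363/(7/6 - 140) - 1982/491 = 1363/(-833/6) - 1982/491 = 1363*(-6/833) - 1982/491 = -8178/833 - 1982/491 = -5666404/409003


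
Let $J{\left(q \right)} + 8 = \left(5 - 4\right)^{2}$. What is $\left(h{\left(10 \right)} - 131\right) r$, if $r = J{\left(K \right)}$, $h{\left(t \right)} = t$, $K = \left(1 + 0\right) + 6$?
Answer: $847$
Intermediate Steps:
$K = 7$ ($K = 1 + 6 = 7$)
$J{\left(q \right)} = -7$ ($J{\left(q \right)} = -8 + \left(5 - 4\right)^{2} = -8 + 1^{2} = -8 + 1 = -7$)
$r = -7$
$\left(h{\left(10 \right)} - 131\right) r = \left(10 - 131\right) \left(-7\right) = \left(-121\right) \left(-7\right) = 847$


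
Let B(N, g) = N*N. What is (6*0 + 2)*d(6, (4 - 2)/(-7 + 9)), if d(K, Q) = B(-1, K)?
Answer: 2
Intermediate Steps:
B(N, g) = N²
d(K, Q) = 1 (d(K, Q) = (-1)² = 1)
(6*0 + 2)*d(6, (4 - 2)/(-7 + 9)) = (6*0 + 2)*1 = (0 + 2)*1 = 2*1 = 2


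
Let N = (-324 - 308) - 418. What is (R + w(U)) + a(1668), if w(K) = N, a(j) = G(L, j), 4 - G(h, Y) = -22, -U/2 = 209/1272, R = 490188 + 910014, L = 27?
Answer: 1399178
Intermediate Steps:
R = 1400202
U = -209/636 (U = -418/1272 = -2*209/1272 = -209/636 ≈ -0.32862)
G(h, Y) = 26 (G(h, Y) = 4 - 1*(-22) = 4 + 22 = 26)
a(j) = 26
N = -1050 (N = -632 - 418 = -1050)
w(K) = -1050
(R + w(U)) + a(1668) = (1400202 - 1050) + 26 = 1399152 + 26 = 1399178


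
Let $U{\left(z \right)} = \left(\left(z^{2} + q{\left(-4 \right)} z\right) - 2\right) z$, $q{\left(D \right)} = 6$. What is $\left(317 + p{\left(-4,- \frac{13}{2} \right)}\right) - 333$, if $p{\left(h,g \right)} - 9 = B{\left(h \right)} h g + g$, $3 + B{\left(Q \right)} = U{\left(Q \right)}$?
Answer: $\frac{1897}{2} \approx 948.5$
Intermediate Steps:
$U{\left(z \right)} = z \left(-2 + z^{2} + 6 z\right)$ ($U{\left(z \right)} = \left(\left(z^{2} + 6 z\right) - 2\right) z = \left(-2 + z^{2} + 6 z\right) z = z \left(-2 + z^{2} + 6 z\right)$)
$B{\left(Q \right)} = -3 + Q \left(-2 + Q^{2} + 6 Q\right)$
$p{\left(h,g \right)} = 9 + g + g h \left(-3 + h \left(-2 + h^{2} + 6 h\right)\right)$ ($p{\left(h,g \right)} = 9 + \left(\left(-3 + h \left(-2 + h^{2} + 6 h\right)\right) h g + g\right) = 9 + \left(h \left(-3 + h \left(-2 + h^{2} + 6 h\right)\right) g + g\right) = 9 + \left(g h \left(-3 + h \left(-2 + h^{2} + 6 h\right)\right) + g\right) = 9 + \left(g + g h \left(-3 + h \left(-2 + h^{2} + 6 h\right)\right)\right) = 9 + g + g h \left(-3 + h \left(-2 + h^{2} + 6 h\right)\right)$)
$\left(317 + p{\left(-4,- \frac{13}{2} \right)}\right) - 333 = \left(317 + \left(9 - \frac{13}{2} + - \frac{13}{2} \left(-4\right) \left(-3 - 4 \left(-2 + \left(-4\right)^{2} + 6 \left(-4\right)\right)\right)\right)\right) - 333 = \left(317 + \left(9 - \frac{13}{2} + \left(-13\right) \frac{1}{2} \left(-4\right) \left(-3 - 4 \left(-2 + 16 - 24\right)\right)\right)\right) - 333 = \left(317 - \left(- \frac{5}{2} - 26 \left(-3 - -40\right)\right)\right) - 333 = \left(317 - \left(- \frac{5}{2} - 26 \left(-3 + 40\right)\right)\right) - 333 = \left(317 - \left(- \frac{5}{2} - 962\right)\right) - 333 = \left(317 + \left(9 - \frac{13}{2} + 962\right)\right) - 333 = \left(317 + \frac{1929}{2}\right) - 333 = \frac{2563}{2} - 333 = \frac{1897}{2}$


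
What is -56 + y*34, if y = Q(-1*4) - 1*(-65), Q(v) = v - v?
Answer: 2154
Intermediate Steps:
Q(v) = 0
y = 65 (y = 0 - 1*(-65) = 0 + 65 = 65)
-56 + y*34 = -56 + 65*34 = -56 + 2210 = 2154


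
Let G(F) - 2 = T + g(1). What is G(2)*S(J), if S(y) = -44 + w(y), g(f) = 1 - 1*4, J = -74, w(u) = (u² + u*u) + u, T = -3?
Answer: -43336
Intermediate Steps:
w(u) = u + 2*u² (w(u) = (u² + u²) + u = 2*u² + u = u + 2*u²)
g(f) = -3 (g(f) = 1 - 4 = -3)
S(y) = -44 + y*(1 + 2*y)
G(F) = -4 (G(F) = 2 + (-3 - 3) = 2 - 6 = -4)
G(2)*S(J) = -4*(-44 - 74*(1 + 2*(-74))) = -4*(-44 - 74*(1 - 148)) = -4*(-44 - 74*(-147)) = -4*(-44 + 10878) = -4*10834 = -43336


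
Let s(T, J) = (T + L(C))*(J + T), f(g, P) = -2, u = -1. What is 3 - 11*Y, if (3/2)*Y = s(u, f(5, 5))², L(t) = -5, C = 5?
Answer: -2373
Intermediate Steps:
s(T, J) = (-5 + T)*(J + T) (s(T, J) = (T - 5)*(J + T) = (-5 + T)*(J + T))
Y = 216 (Y = 2*((-1)² - 5*(-2) - 5*(-1) - 2*(-1))²/3 = 2*(1 + 10 + 5 + 2)²/3 = (⅔)*18² = (⅔)*324 = 216)
3 - 11*Y = 3 - 11*216 = 3 - 2376 = -2373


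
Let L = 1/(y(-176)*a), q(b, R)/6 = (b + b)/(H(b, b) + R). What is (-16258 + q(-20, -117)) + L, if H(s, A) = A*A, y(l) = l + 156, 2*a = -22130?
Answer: -1018257509917/62627900 ≈ -16259.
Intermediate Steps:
a = -11065 (a = (1/2)*(-22130) = -11065)
y(l) = 156 + l
H(s, A) = A**2
q(b, R) = 12*b/(R + b**2) (q(b, R) = 6*((b + b)/(b**2 + R)) = 6*((2*b)/(R + b**2)) = 6*(2*b/(R + b**2)) = 12*b/(R + b**2))
L = 1/221300 (L = 1/((156 - 176)*(-11065)) = -1/11065/(-20) = -1/20*(-1/11065) = 1/221300 ≈ 4.5188e-6)
(-16258 + q(-20, -117)) + L = (-16258 + 12*(-20)/(-117 + (-20)**2)) + 1/221300 = (-16258 + 12*(-20)/(-117 + 400)) + 1/221300 = (-16258 + 12*(-20)/283) + 1/221300 = (-16258 + 12*(-20)*(1/283)) + 1/221300 = (-16258 - 240/283) + 1/221300 = -4601254/283 + 1/221300 = -1018257509917/62627900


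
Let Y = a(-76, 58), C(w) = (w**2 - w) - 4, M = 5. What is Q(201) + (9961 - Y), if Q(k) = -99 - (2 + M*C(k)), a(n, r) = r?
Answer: -191178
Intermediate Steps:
C(w) = -4 + w**2 - w
Y = 58
Q(k) = -81 - 5*k**2 + 5*k (Q(k) = -99 - (2 + 5*(-4 + k**2 - k)) = -99 - (2 + (-20 - 5*k + 5*k**2)) = -99 - (-18 - 5*k + 5*k**2) = -99 + (18 - 5*k**2 + 5*k) = -81 - 5*k**2 + 5*k)
Q(201) + (9961 - Y) = (-81 - 5*201**2 + 5*201) + (9961 - 1*58) = (-81 - 5*40401 + 1005) + (9961 - 58) = (-81 - 202005 + 1005) + 9903 = -201081 + 9903 = -191178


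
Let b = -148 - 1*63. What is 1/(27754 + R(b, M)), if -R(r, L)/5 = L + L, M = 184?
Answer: 1/25914 ≈ 3.8589e-5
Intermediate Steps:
b = -211 (b = -148 - 63 = -211)
R(r, L) = -10*L (R(r, L) = -5*(L + L) = -10*L)
1/(27754 + R(b, M)) = 1/(27754 - 10*184) = 1/(27754 - 1840) = 1/25914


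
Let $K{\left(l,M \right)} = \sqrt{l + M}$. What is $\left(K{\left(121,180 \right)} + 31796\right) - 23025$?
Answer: $8771 + \sqrt{301} \approx 8788.3$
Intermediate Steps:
$K{\left(l,M \right)} = \sqrt{M + l}$
$\left(K{\left(121,180 \right)} + 31796\right) - 23025 = \left(\sqrt{180 + 121} + 31796\right) - 23025 = \left(\sqrt{301} + 31796\right) - 23025 = \left(31796 + \sqrt{301}\right) - 23025 = 8771 + \sqrt{301}$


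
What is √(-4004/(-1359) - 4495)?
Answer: I*√921809851/453 ≈ 67.023*I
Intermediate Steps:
√(-4004/(-1359) - 4495) = √(-4004*(-1/1359) - 4495) = √(4004/1359 - 4495) = √(-6104701/1359) = I*√921809851/453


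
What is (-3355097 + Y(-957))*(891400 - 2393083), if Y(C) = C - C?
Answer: 5038292128251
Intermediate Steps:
Y(C) = 0
(-3355097 + Y(-957))*(891400 - 2393083) = (-3355097 + 0)*(891400 - 2393083) = -3355097*(-1501683) = 5038292128251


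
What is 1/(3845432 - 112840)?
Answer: 1/3732592 ≈ 2.6791e-7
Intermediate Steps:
1/(3845432 - 112840) = 1/3732592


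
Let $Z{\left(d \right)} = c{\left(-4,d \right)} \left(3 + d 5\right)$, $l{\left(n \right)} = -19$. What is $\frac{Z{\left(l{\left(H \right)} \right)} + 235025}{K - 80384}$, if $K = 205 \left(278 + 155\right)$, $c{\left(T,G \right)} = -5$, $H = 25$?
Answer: $\frac{235485}{8381} \approx 28.097$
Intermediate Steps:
$K = 88765$ ($K = 205 \cdot 433 = 88765$)
$Z{\left(d \right)} = -15 - 25 d$ ($Z{\left(d \right)} = - 5 \left(3 + d 5\right) = - 5 \left(3 + 5 d\right) = -15 - 25 d$)
$\frac{Z{\left(l{\left(H \right)} \right)} + 235025}{K - 80384} = \frac{\left(-15 - -475\right) + 235025}{88765 - 80384} = \frac{\left(-15 + 475\right) + 235025}{8381} = \left(460 + 235025\right) \frac{1}{8381} = 235485 \cdot \frac{1}{8381} = \frac{235485}{8381}$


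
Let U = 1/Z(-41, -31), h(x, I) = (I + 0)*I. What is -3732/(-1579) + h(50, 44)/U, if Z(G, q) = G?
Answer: -125330972/1579 ≈ -79374.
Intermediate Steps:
h(x, I) = I² (h(x, I) = I*I = I²)
U = -1/41 (U = 1/(-41) = -1/41 ≈ -0.024390)
-3732/(-1579) + h(50, 44)/U = -3732/(-1579) + 44²/(-1/41) = -3732*(-1/1579) + 1936*(-41) = 3732/1579 - 79376 = -125330972/1579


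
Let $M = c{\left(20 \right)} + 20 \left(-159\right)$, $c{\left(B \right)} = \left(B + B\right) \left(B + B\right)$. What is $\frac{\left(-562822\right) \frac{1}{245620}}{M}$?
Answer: $\frac{281411}{194039800} \approx 0.0014503$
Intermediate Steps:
$c{\left(B \right)} = 4 B^{2}$ ($c{\left(B \right)} = 2 B 2 B = 4 B^{2}$)
$M = -1580$ ($M = 4 \cdot 20^{2} + 20 \left(-159\right) = 4 \cdot 400 - 3180 = 1600 - 3180 = -1580$)
$\frac{\left(-562822\right) \frac{1}{245620}}{M} = \frac{\left(-562822\right) \frac{1}{245620}}{-1580} = \left(-562822\right) \frac{1}{245620} \left(- \frac{1}{1580}\right) = \left(- \frac{281411}{122810}\right) \left(- \frac{1}{1580}\right) = \frac{281411}{194039800}$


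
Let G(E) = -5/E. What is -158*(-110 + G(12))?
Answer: 104675/6 ≈ 17446.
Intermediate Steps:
-158*(-110 + G(12)) = -158*(-110 - 5/12) = -158*(-1325/12) = 104675/6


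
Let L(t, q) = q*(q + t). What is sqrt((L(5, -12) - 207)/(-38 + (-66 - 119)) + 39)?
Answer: 42*sqrt(1115)/223 ≈ 6.2890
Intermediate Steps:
sqrt((L(5, -12) - 207)/(-38 + (-66 - 119)) + 39) = sqrt((-12*(-12 + 5) - 207)/(-38 + (-66 - 119)) + 39) = sqrt((-12*(-7) - 207)/(-38 - 185) + 39) = sqrt((84 - 207)/(-223) + 39) = sqrt(-123*(-1/223) + 39) = sqrt(123/223 + 39) = sqrt(8820/223) = 42*sqrt(1115)/223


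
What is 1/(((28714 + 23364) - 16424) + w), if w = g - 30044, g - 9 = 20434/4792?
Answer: 2396/13473341 ≈ 0.00017783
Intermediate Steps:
g = 31781/2396 (g = 9 + 20434/4792 = 9 + 20434*(1/4792) = 9 + 10217/2396 = 31781/2396 ≈ 13.264)
w = -71953643/2396 (w = 31781/2396 - 30044 = -71953643/2396 ≈ -30031.)
1/(((28714 + 23364) - 16424) + w) = 1/(((28714 + 23364) - 16424) - 71953643/2396) = 1/((52078 - 16424) - 71953643/2396) = 1/(35654 - 71953643/2396) = 1/(13473341/2396) = 2396/13473341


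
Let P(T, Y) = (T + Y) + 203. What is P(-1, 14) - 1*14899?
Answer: -14683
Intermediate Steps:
P(T, Y) = 203 + T + Y
P(-1, 14) - 1*14899 = (203 - 1 + 14) - 1*14899 = 216 - 14899 = -14683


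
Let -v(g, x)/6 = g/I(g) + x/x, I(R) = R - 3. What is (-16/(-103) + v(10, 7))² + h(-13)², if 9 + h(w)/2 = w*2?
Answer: 2655256136/519841 ≈ 5107.8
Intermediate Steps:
I(R) = -3 + R
v(g, x) = -6 - 6*g/(-3 + g) (v(g, x) = -6*(g/(-3 + g) + x/x) = -6*(g/(-3 + g) + 1) = -6*(1 + g/(-3 + g)) = -6 - 6*g/(-3 + g))
h(w) = -18 + 4*w (h(w) = -18 + 2*(w*2) = -18 + 2*(2*w) = -18 + 4*w)
(-16/(-103) + v(10, 7))² + h(-13)² = (-16/(-103) + 6*(3 - 2*10)/(-3 + 10))² + (-18 + 4*(-13))² = (-16*(-1/103) + 6*(3 - 20)/7)² + (-18 - 52)² = (16/103 + 6*(⅐)*(-17))² + (-70)² = (16/103 - 102/7)² + 4900 = (-10394/721)² + 4900 = 108035236/519841 + 4900 = 2655256136/519841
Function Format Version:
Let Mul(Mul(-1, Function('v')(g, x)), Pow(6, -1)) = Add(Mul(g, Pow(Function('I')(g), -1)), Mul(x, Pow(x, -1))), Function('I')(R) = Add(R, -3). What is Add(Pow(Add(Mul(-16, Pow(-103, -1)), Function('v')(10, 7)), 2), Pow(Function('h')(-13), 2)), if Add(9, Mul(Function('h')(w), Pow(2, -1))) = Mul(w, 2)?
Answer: Rational(2655256136, 519841) ≈ 5107.8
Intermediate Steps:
Function('I')(R) = Add(-3, R)
Function('v')(g, x) = Add(-6, Mul(-6, g, Pow(Add(-3, g), -1))) (Function('v')(g, x) = Mul(-6, Add(Mul(g, Pow(Add(-3, g), -1)), Mul(x, Pow(x, -1)))) = Mul(-6, Add(Mul(g, Pow(Add(-3, g), -1)), 1)) = Mul(-6, Add(1, Mul(g, Pow(Add(-3, g), -1)))) = Add(-6, Mul(-6, g, Pow(Add(-3, g), -1))))
Function('h')(w) = Add(-18, Mul(4, w)) (Function('h')(w) = Add(-18, Mul(2, Mul(w, 2))) = Add(-18, Mul(2, Mul(2, w))) = Add(-18, Mul(4, w)))
Add(Pow(Add(Mul(-16, Pow(-103, -1)), Function('v')(10, 7)), 2), Pow(Function('h')(-13), 2)) = Add(Pow(Add(Mul(-16, Pow(-103, -1)), Mul(6, Pow(Add(-3, 10), -1), Add(3, Mul(-2, 10)))), 2), Pow(Add(-18, Mul(4, -13)), 2)) = Add(Pow(Add(Mul(-16, Rational(-1, 103)), Mul(6, Pow(7, -1), Add(3, -20))), 2), Pow(Add(-18, -52), 2)) = Add(Pow(Add(Rational(16, 103), Mul(6, Rational(1, 7), -17)), 2), Pow(-70, 2)) = Add(Pow(Add(Rational(16, 103), Rational(-102, 7)), 2), 4900) = Add(Pow(Rational(-10394, 721), 2), 4900) = Add(Rational(108035236, 519841), 4900) = Rational(2655256136, 519841)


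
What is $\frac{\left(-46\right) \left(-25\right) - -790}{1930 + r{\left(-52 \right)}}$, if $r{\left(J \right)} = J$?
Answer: $\frac{970}{939} \approx 1.033$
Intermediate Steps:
$\frac{\left(-46\right) \left(-25\right) - -790}{1930 + r{\left(-52 \right)}} = \frac{\left(-46\right) \left(-25\right) - -790}{1930 - 52} = \frac{1150 + 790}{1878} = 1940 \cdot \frac{1}{1878} = \frac{970}{939}$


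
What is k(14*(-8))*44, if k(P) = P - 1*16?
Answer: -5632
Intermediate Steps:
k(P) = -16 + P (k(P) = P - 16 = -16 + P)
k(14*(-8))*44 = (-16 + 14*(-8))*44 = (-16 - 112)*44 = -128*44 = -5632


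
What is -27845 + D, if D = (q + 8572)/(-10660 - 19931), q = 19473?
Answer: -851834440/30591 ≈ -27846.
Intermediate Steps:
D = -28045/30591 (D = (19473 + 8572)/(-10660 - 19931) = 28045/(-30591) = 28045*(-1/30591) = -28045/30591 ≈ -0.91677)
-27845 + D = -27845 - 28045/30591 = -851834440/30591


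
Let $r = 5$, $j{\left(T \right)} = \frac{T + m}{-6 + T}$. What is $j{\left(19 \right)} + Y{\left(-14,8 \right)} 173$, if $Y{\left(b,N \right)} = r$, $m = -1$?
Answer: $\frac{11263}{13} \approx 866.38$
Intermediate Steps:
$j{\left(T \right)} = \frac{-1 + T}{-6 + T}$ ($j{\left(T \right)} = \frac{T - 1}{-6 + T} = \frac{-1 + T}{-6 + T}$)
$Y{\left(b,N \right)} = 5$
$j{\left(19 \right)} + Y{\left(-14,8 \right)} 173 = \frac{-1 + 19}{-6 + 19} + 5 \cdot 173 = \frac{1}{13} \cdot 18 + 865 = \frac{18}{13} + 865 = \frac{11263}{13}$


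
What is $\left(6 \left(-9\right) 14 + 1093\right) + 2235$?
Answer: $2572$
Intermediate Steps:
$\left(6 \left(-9\right) 14 + 1093\right) + 2235 = \left(\left(-54\right) 14 + 1093\right) + 2235 = \left(-756 + 1093\right) + 2235 = 337 + 2235 = 2572$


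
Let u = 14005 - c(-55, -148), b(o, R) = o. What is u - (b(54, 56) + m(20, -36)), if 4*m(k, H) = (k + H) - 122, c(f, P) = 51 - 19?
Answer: 27907/2 ≈ 13954.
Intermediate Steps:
c(f, P) = 32
m(k, H) = -61/2 + H/4 + k/4 (m(k, H) = ((k + H) - 122)/4 = ((H + k) - 122)/4 = (-122 + H + k)/4 = -61/2 + H/4 + k/4)
u = 13973 (u = 14005 - 1*32 = 14005 - 32 = 13973)
u - (b(54, 56) + m(20, -36)) = 13973 - (54 + (-61/2 + (¼)*(-36) + (¼)*20)) = 13973 - (54 + (-61/2 - 9 + 5)) = 13973 - (54 - 69/2) = 13973 - 1*39/2 = 13973 - 39/2 = 27907/2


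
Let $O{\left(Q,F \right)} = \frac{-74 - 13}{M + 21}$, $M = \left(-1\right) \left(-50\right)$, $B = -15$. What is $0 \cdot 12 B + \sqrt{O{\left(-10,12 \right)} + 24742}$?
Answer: $\frac{\sqrt{124718245}}{71} \approx 157.29$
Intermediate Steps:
$M = 50$
$O{\left(Q,F \right)} = - \frac{87}{71}$ ($O{\left(Q,F \right)} = \frac{-74 - 13}{50 + 21} = - \frac{87}{71}$)
$0 \cdot 12 B + \sqrt{O{\left(-10,12 \right)} + 24742} = 0 \cdot 12 \left(-15\right) + \sqrt{- \frac{87}{71} + 24742} = 0 \left(-15\right) + \sqrt{\frac{1756595}{71}} = 0 + \frac{\sqrt{124718245}}{71} = \frac{\sqrt{124718245}}{71}$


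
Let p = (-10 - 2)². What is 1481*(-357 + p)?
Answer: -315453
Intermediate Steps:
p = 144 (p = (-12)² = 144)
1481*(-357 + p) = 1481*(-357 + 144) = 1481*(-213) = -315453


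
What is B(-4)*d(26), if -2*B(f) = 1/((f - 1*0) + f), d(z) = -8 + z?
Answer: 9/8 ≈ 1.1250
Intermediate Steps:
B(f) = -1/(4*f) (B(f) = -1/(2*((f - 1*0) + f)) = -1/(2*((f + 0) + f)) = -1/(2*(f + f)) = -1/(2*f)/2 = -1/(4*f))
B(-4)*d(26) = (-¼/(-4))*(-8 + 26) = -¼*(-¼)*18 = (1/16)*18 = 9/8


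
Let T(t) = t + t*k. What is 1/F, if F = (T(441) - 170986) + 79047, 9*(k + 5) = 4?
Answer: -1/93507 ≈ -1.0694e-5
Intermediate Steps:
k = -41/9 (k = -5 + (⅑)*4 = -5 + 4/9 = -41/9 ≈ -4.5556)
T(t) = -32*t/9 (T(t) = t + t*(-41/9) = t - 41*t/9 = -32*t/9)
F = -93507 (F = (-32/9*441 - 170986) + 79047 = (-1568 - 170986) + 79047 = -172554 + 79047 = -93507)
1/F = 1/(-93507) = -1/93507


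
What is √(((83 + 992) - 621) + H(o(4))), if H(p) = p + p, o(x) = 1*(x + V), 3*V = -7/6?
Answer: √4151/3 ≈ 21.476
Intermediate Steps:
V = -7/18 (V = (-7/6)/3 = (-7*⅙)/3 = (⅓)*(-7/6) = -7/18 ≈ -0.38889)
o(x) = -7/18 + x (o(x) = 1*(x - 7/18) = 1*(-7/18 + x) = -7/18 + x)
H(p) = 2*p
√(((83 + 992) - 621) + H(o(4))) = √(((83 + 992) - 621) + 2*(-7/18 + 4)) = √((1075 - 621) + 2*(65/18)) = √(454 + 65/9) = √(4151/9) = √4151/3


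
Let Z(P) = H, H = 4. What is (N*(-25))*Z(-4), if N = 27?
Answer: -2700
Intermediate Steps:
Z(P) = 4
(N*(-25))*Z(-4) = (27*(-25))*4 = -675*4 = -2700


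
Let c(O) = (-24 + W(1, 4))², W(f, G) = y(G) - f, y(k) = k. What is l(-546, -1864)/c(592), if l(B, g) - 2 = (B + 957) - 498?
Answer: -85/441 ≈ -0.19274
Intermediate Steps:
l(B, g) = 461 + B (l(B, g) = 2 + ((B + 957) - 498) = 2 + ((957 + B) - 498) = 2 + (459 + B) = 461 + B)
W(f, G) = G - f
c(O) = 441 (c(O) = (-24 + (4 - 1*1))² = (-24 + (4 - 1))² = (-24 + 3)² = (-21)² = 441)
l(-546, -1864)/c(592) = (461 - 546)/441 = -85*1/441 = -85/441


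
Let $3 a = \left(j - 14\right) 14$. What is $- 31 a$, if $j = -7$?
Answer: $3038$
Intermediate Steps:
$a = -98$ ($a = \frac{\left(-7 - 14\right) 14}{3} = \frac{\left(-21\right) 14}{3} = \frac{1}{3} \left(-294\right) = -98$)
$- 31 a = \left(-31\right) \left(-98\right) = 3038$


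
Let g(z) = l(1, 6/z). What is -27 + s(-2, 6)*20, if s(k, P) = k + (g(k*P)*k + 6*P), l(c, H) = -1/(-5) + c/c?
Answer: 605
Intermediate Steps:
l(c, H) = 6/5 (l(c, H) = -1*(-1/5) + 1 = 1/5 + 1 = 6/5)
g(z) = 6/5
s(k, P) = 6*P + 11*k/5 (s(k, P) = k + (6*k/5 + 6*P) = k + (6*P + 6*k/5) = 6*P + 11*k/5)
-27 + s(-2, 6)*20 = -27 + (6*6 + (11/5)*(-2))*20 = -27 + (36 - 22/5)*20 = -27 + (158/5)*20 = -27 + 632 = 605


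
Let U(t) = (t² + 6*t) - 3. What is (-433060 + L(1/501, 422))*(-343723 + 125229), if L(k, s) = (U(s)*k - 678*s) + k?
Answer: 78685493037628/501 ≈ 1.5706e+11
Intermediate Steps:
U(t) = -3 + t² + 6*t
L(k, s) = k - 678*s + k*(-3 + s² + 6*s) (L(k, s) = ((-3 + s² + 6*s)*k - 678*s) + k = (k*(-3 + s² + 6*s) - 678*s) + k = (-678*s + k*(-3 + s² + 6*s)) + k = k - 678*s + k*(-3 + s² + 6*s))
(-433060 + L(1/501, 422))*(-343723 + 125229) = (-433060 + (1/501 - 678*422 + (-3 + 422² + 6*422)/501))*(-343723 + 125229) = (-433060 + (1/501 - 286116 + (-3 + 178084 + 2532)/501))*(-218494) = (-433060 + (1/501 - 286116 + (1/501)*180613))*(-218494) = (-433060 + (1/501 - 286116 + 180613/501))*(-218494) = (-433060 - 143163502/501)*(-218494) = -360126562/501*(-218494) = 78685493037628/501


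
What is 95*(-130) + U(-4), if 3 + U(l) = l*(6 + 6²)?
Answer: -12521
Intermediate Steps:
U(l) = -3 + 42*l (U(l) = -3 + l*(6 + 6²) = -3 + l*(6 + 36) = -3 + l*42 = -3 + 42*l)
95*(-130) + U(-4) = 95*(-130) + (-3 + 42*(-4)) = -12350 + (-3 - 168) = -12350 - 171 = -12521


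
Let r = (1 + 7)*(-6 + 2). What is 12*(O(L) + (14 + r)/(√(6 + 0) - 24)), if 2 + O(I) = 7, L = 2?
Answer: 6564/95 + 36*√6/95 ≈ 70.023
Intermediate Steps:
O(I) = 5 (O(I) = -2 + 7 = 5)
r = -32 (r = 8*(-4) = -32)
12*(O(L) + (14 + r)/(√(6 + 0) - 24)) = 12*(5 + (14 - 32)/(√(6 + 0) - 24)) = 12*(5 - 18/(√6 - 24)) = 12*(5 - 18/(-24 + √6)) = 60 - 216/(-24 + √6)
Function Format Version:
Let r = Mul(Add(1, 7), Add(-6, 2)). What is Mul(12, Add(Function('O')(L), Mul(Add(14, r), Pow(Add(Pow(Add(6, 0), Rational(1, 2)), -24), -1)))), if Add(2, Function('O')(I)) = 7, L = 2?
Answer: Add(Rational(6564, 95), Mul(Rational(36, 95), Pow(6, Rational(1, 2)))) ≈ 70.023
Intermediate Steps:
Function('O')(I) = 5 (Function('O')(I) = Add(-2, 7) = 5)
r = -32 (r = Mul(8, -4) = -32)
Mul(12, Add(Function('O')(L), Mul(Add(14, r), Pow(Add(Pow(Add(6, 0), Rational(1, 2)), -24), -1)))) = Mul(12, Add(5, Mul(Add(14, -32), Pow(Add(Pow(Add(6, 0), Rational(1, 2)), -24), -1)))) = Mul(12, Add(5, Mul(-18, Pow(Add(Pow(6, Rational(1, 2)), -24), -1)))) = Mul(12, Add(5, Mul(-18, Pow(Add(-24, Pow(6, Rational(1, 2))), -1)))) = Add(60, Mul(-216, Pow(Add(-24, Pow(6, Rational(1, 2))), -1)))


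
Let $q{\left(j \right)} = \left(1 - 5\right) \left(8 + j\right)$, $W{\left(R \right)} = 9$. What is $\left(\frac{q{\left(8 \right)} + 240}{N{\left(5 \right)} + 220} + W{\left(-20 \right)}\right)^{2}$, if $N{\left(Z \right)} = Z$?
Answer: $\frac{4844401}{50625} \approx 95.692$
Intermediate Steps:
$q{\left(j \right)} = -32 - 4 j$ ($q{\left(j \right)} = - 4 \left(8 + j\right) = -32 - 4 j$)
$\left(\frac{q{\left(8 \right)} + 240}{N{\left(5 \right)} + 220} + W{\left(-20 \right)}\right)^{2} = \left(\frac{\left(-32 - 32\right) + 240}{5 + 220} + 9\right)^{2} = \left(\frac{\left(-32 - 32\right) + 240}{225} + 9\right)^{2} = \left(\left(-64 + 240\right) \frac{1}{225} + 9\right)^{2} = \left(176 \cdot \frac{1}{225} + 9\right)^{2} = \left(\frac{176}{225} + 9\right)^{2} = \left(\frac{2201}{225}\right)^{2} = \frac{4844401}{50625}$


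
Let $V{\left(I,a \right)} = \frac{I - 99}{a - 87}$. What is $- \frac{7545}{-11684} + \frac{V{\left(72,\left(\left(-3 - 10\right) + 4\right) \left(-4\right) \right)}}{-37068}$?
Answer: $\frac{198100911}{306780946} \approx 0.64574$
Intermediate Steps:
$V{\left(I,a \right)} = \frac{-99 + I}{-87 + a}$
$- \frac{7545}{-11684} + \frac{V{\left(72,\left(\left(-3 - 10\right) + 4\right) \left(-4\right) \right)}}{-37068} = - \frac{7545}{-11684} + \frac{\frac{1}{-87 + \left(\left(-3 - 10\right) + 4\right) \left(-4\right)} \left(-99 + 72\right)}{-37068} = \left(-7545\right) \left(- \frac{1}{11684}\right) + \frac{1}{-87 + \left(\left(-3 - 10\right) + 4\right) \left(-4\right)} \left(-27\right) \left(- \frac{1}{37068}\right) = \frac{7545}{11684} + \frac{1}{-87 + \left(-13 + 4\right) \left(-4\right)} \left(-27\right) \left(- \frac{1}{37068}\right) = \frac{7545}{11684} + \frac{1}{-87 - -36} \left(-27\right) \left(- \frac{1}{37068}\right) = \frac{7545}{11684} + \frac{1}{-87 + 36} \left(-27\right) \left(- \frac{1}{37068}\right) = \frac{7545}{11684} + \frac{1}{-51} \left(-27\right) \left(- \frac{1}{37068}\right) = \frac{7545}{11684} + \left(- \frac{1}{51}\right) \left(-27\right) \left(- \frac{1}{37068}\right) = \frac{7545}{11684} + \frac{9}{17} \left(- \frac{1}{37068}\right) = \frac{7545}{11684} - \frac{3}{210052} = \frac{198100911}{306780946}$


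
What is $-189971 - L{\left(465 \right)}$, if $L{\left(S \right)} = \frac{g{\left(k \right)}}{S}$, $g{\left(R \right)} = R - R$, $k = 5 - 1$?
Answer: $-189971$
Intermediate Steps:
$k = 4$ ($k = 5 - 1 = 4$)
$g{\left(R \right)} = 0$
$L{\left(S \right)} = 0$ ($L{\left(S \right)} = \frac{0}{S} = 0$)
$-189971 - L{\left(465 \right)} = -189971 - 0 = -189971 + 0 = -189971$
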